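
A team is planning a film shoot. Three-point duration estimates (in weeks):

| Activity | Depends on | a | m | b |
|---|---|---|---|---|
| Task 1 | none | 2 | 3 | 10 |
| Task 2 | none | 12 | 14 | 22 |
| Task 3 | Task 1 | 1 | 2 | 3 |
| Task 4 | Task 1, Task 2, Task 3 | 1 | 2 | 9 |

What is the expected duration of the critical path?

18 weeks

te_Task 1 = (2 + 4·3 + 10)/6 = 24/6 = 4
te_Task 2 = (12 + 4·14 + 22)/6 = 90/6 = 15
te_Task 3 = (1 + 4·2 + 3)/6 = 12/6 = 2
te_Task 4 = (1 + 4·2 + 9)/6 = 18/6 = 3

Forward pass:
ES_Task 1 = 0; EF_Task 1 = 4
ES_Task 2 = 0; EF_Task 2 = 15
ES_Task 3 = 4; EF_Task 3 = 4+2 = 6
ES_Task 4 = max(EF_Task 1=4, EF_Task 2=15, EF_Task 3=6) = 15; EF_Task 4 = 15+3 = 18
Expected project duration μ = 18 weeks. Critical path: Task 2 → Task 4.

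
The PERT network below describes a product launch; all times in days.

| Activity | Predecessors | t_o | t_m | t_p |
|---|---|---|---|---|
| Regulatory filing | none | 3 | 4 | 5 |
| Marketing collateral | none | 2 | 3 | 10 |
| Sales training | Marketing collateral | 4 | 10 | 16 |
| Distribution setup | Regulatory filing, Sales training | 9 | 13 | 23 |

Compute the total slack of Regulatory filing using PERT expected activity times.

10 days

te_Regulatory filing = (3 + 4·4 + 5)/6 = 24/6 = 4
te_Marketing collateral = (2 + 4·3 + 10)/6 = 24/6 = 4
te_Sales training = (4 + 4·10 + 16)/6 = 60/6 = 10
te_Distribution setup = (9 + 4·13 + 23)/6 = 84/6 = 14

Forward pass:
ES_Regulatory filing = 0; EF_Regulatory filing = 4
ES_Marketing collateral = 0; EF_Marketing collateral = 4
ES_Sales training = 4; EF_Sales training = 4+10 = 14
ES_Distribution setup = max(EF_Regulatory filing=4, EF_Sales training=14) = 14; EF_Distribution setup = 14+14 = 28
Expected project duration μ = 28 days. Critical path: Marketing collateral → Sales training → Distribution setup.

Backward pass:
LF_Distribution setup = 28; LS_Distribution setup = 28−14 = 14
LF_Sales training = LS_Distribution setup = 14; LS_Sales training = 14−10 = 4
LF_Marketing collateral = LS_Sales training = 4; LS_Marketing collateral = 4−4 = 0
LF_Regulatory filing = LS_Distribution setup = 14; LS_Regulatory filing = 14−4 = 10
Slack_Regulatory filing = LS_Regulatory filing − ES_Regulatory filing = 10 − 0 = 10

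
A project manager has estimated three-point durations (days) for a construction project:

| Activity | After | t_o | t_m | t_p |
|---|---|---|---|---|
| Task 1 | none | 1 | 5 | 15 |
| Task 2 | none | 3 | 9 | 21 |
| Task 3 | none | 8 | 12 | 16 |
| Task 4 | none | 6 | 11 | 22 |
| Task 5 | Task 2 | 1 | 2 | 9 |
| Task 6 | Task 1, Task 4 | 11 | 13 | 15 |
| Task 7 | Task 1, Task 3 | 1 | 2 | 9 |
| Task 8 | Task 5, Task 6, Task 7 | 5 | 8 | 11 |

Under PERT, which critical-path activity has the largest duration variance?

Task 4

te_Task 1 = (1 + 4·5 + 15)/6 = 36/6 = 6; σ²_Task 1 = ((15−1)/6)² = 5.444
te_Task 2 = (3 + 4·9 + 21)/6 = 60/6 = 10; σ²_Task 2 = ((21−3)/6)² = 9.000
te_Task 3 = (8 + 4·12 + 16)/6 = 72/6 = 12; σ²_Task 3 = ((16−8)/6)² = 1.778
te_Task 4 = (6 + 4·11 + 22)/6 = 72/6 = 12; σ²_Task 4 = ((22−6)/6)² = 7.111
te_Task 5 = (1 + 4·2 + 9)/6 = 18/6 = 3; σ²_Task 5 = ((9−1)/6)² = 1.778
te_Task 6 = (11 + 4·13 + 15)/6 = 78/6 = 13; σ²_Task 6 = ((15−11)/6)² = 0.444
te_Task 7 = (1 + 4·2 + 9)/6 = 18/6 = 3; σ²_Task 7 = ((9−1)/6)² = 1.778
te_Task 8 = (5 + 4·8 + 11)/6 = 48/6 = 8; σ²_Task 8 = ((11−5)/6)² = 1.000

Forward pass:
ES_Task 1 = 0; EF_Task 1 = 6
ES_Task 2 = 0; EF_Task 2 = 10
ES_Task 3 = 0; EF_Task 3 = 12
ES_Task 4 = 0; EF_Task 4 = 12
ES_Task 5 = 10; EF_Task 5 = 10+3 = 13
ES_Task 6 = max(EF_Task 1=6, EF_Task 4=12) = 12; EF_Task 6 = 12+13 = 25
ES_Task 7 = max(EF_Task 1=6, EF_Task 3=12) = 12; EF_Task 7 = 12+3 = 15
ES_Task 8 = max(EF_Task 5=13, EF_Task 6=25, EF_Task 7=15) = 25; EF_Task 8 = 25+8 = 33
Expected project duration μ = 33 days. Critical path: Task 4 → Task 6 → Task 8.

Variances on critical path: σ²_Task 4=7.111, σ²_Task 6=0.444, σ²_Task 8=1.000.
Largest is σ²_Task 4 = 7.111.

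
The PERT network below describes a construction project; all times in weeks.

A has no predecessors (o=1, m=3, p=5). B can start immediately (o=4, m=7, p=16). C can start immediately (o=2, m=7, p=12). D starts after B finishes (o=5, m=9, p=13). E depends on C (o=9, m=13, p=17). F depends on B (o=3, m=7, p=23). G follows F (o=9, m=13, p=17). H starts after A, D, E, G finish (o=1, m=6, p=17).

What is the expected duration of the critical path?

te_A = (1 + 4·3 + 5)/6 = 18/6 = 3
te_B = (4 + 4·7 + 16)/6 = 48/6 = 8
te_C = (2 + 4·7 + 12)/6 = 42/6 = 7
te_D = (5 + 4·9 + 13)/6 = 54/6 = 9
te_E = (9 + 4·13 + 17)/6 = 78/6 = 13
te_F = (3 + 4·7 + 23)/6 = 54/6 = 9
te_G = (9 + 4·13 + 17)/6 = 78/6 = 13
te_H = (1 + 4·6 + 17)/6 = 42/6 = 7

Forward pass:
ES_A = 0; EF_A = 3
ES_B = 0; EF_B = 8
ES_C = 0; EF_C = 7
ES_D = 8; EF_D = 8+9 = 17
ES_E = 7; EF_E = 7+13 = 20
ES_F = 8; EF_F = 8+9 = 17
ES_G = 17; EF_G = 17+13 = 30
ES_H = max(EF_A=3, EF_D=17, EF_E=20, EF_G=30) = 30; EF_H = 30+7 = 37
Expected project duration μ = 37 weeks. Critical path: B → F → G → H.

37 weeks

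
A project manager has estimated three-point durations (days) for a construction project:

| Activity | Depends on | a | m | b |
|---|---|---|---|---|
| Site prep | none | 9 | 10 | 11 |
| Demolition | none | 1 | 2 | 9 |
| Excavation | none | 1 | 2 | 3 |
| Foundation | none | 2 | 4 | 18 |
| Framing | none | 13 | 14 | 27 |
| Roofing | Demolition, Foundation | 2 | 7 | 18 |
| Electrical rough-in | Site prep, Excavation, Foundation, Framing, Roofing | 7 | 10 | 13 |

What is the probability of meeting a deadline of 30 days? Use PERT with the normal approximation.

te_Site prep = (9 + 4·10 + 11)/6 = 60/6 = 10; σ²_Site prep = ((11−9)/6)² = 0.111
te_Demolition = (1 + 4·2 + 9)/6 = 18/6 = 3; σ²_Demolition = ((9−1)/6)² = 1.778
te_Excavation = (1 + 4·2 + 3)/6 = 12/6 = 2; σ²_Excavation = ((3−1)/6)² = 0.111
te_Foundation = (2 + 4·4 + 18)/6 = 36/6 = 6; σ²_Foundation = ((18−2)/6)² = 7.111
te_Framing = (13 + 4·14 + 27)/6 = 96/6 = 16; σ²_Framing = ((27−13)/6)² = 5.444
te_Roofing = (2 + 4·7 + 18)/6 = 48/6 = 8; σ²_Roofing = ((18−2)/6)² = 7.111
te_Electrical rough-in = (7 + 4·10 + 13)/6 = 60/6 = 10; σ²_Electrical rough-in = ((13−7)/6)² = 1.000

Forward pass:
ES_Site prep = 0; EF_Site prep = 10
ES_Demolition = 0; EF_Demolition = 3
ES_Excavation = 0; EF_Excavation = 2
ES_Foundation = 0; EF_Foundation = 6
ES_Framing = 0; EF_Framing = 16
ES_Roofing = max(EF_Demolition=3, EF_Foundation=6) = 6; EF_Roofing = 6+8 = 14
ES_Electrical rough-in = max(EF_Site prep=10, EF_Excavation=2, EF_Foundation=6, EF_Framing=16, EF_Roofing=14) = 16; EF_Electrical rough-in = 16+10 = 26
Expected project duration μ = 26 days. Critical path: Framing → Electrical rough-in.

Variance along critical path = 5.444 + 1.000 = 6.444; σ = √6.444 = 2.539 days.
Z = (30 − 26) / 2.539 = 1.576
P(T ≤ 30) = Φ(1.576) ≈ 0.942

0.942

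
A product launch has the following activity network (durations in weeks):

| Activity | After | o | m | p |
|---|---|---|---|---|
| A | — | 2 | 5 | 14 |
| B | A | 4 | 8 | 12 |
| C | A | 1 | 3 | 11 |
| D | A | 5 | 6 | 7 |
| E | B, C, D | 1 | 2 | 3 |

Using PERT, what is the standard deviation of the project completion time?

te_A = (2 + 4·5 + 14)/6 = 36/6 = 6; σ²_A = ((14−2)/6)² = 4.000
te_B = (4 + 4·8 + 12)/6 = 48/6 = 8; σ²_B = ((12−4)/6)² = 1.778
te_C = (1 + 4·3 + 11)/6 = 24/6 = 4; σ²_C = ((11−1)/6)² = 2.778
te_D = (5 + 4·6 + 7)/6 = 36/6 = 6; σ²_D = ((7−5)/6)² = 0.111
te_E = (1 + 4·2 + 3)/6 = 12/6 = 2; σ²_E = ((3−1)/6)² = 0.111

Forward pass:
ES_A = 0; EF_A = 6
ES_B = 6; EF_B = 6+8 = 14
ES_C = 6; EF_C = 6+4 = 10
ES_D = 6; EF_D = 6+6 = 12
ES_E = max(EF_B=14, EF_C=10, EF_D=12) = 14; EF_E = 14+2 = 16
Expected project duration μ = 16 weeks. Critical path: A → B → E.

Variance along critical path = 4.000 + 1.778 + 0.111 = 5.889
σ = √5.889 = 2.427 weeks

2.43 weeks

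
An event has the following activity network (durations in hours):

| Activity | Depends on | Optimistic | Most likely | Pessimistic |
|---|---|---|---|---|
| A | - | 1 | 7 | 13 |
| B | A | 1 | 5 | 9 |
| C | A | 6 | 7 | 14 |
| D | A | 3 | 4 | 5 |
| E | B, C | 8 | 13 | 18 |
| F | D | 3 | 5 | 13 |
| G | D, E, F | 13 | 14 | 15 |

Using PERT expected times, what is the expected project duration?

42 hours

te_A = (1 + 4·7 + 13)/6 = 42/6 = 7
te_B = (1 + 4·5 + 9)/6 = 30/6 = 5
te_C = (6 + 4·7 + 14)/6 = 48/6 = 8
te_D = (3 + 4·4 + 5)/6 = 24/6 = 4
te_E = (8 + 4·13 + 18)/6 = 78/6 = 13
te_F = (3 + 4·5 + 13)/6 = 36/6 = 6
te_G = (13 + 4·14 + 15)/6 = 84/6 = 14

Forward pass:
ES_A = 0; EF_A = 7
ES_B = 7; EF_B = 7+5 = 12
ES_C = 7; EF_C = 7+8 = 15
ES_D = 7; EF_D = 7+4 = 11
ES_E = max(EF_B=12, EF_C=15) = 15; EF_E = 15+13 = 28
ES_F = 11; EF_F = 11+6 = 17
ES_G = max(EF_D=11, EF_E=28, EF_F=17) = 28; EF_G = 28+14 = 42
Expected project duration μ = 42 hours. Critical path: A → C → E → G.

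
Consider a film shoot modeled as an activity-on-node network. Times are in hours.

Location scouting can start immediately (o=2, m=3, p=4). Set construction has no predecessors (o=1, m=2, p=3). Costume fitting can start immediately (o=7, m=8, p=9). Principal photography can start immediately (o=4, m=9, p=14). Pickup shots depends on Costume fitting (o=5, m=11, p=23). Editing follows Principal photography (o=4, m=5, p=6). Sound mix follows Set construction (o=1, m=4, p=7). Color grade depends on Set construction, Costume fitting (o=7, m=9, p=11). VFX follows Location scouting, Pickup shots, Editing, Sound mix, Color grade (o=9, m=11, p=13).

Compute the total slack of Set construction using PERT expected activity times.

te_Location scouting = (2 + 4·3 + 4)/6 = 18/6 = 3
te_Set construction = (1 + 4·2 + 3)/6 = 12/6 = 2
te_Costume fitting = (7 + 4·8 + 9)/6 = 48/6 = 8
te_Principal photography = (4 + 4·9 + 14)/6 = 54/6 = 9
te_Pickup shots = (5 + 4·11 + 23)/6 = 72/6 = 12
te_Editing = (4 + 4·5 + 6)/6 = 30/6 = 5
te_Sound mix = (1 + 4·4 + 7)/6 = 24/6 = 4
te_Color grade = (7 + 4·9 + 11)/6 = 54/6 = 9
te_VFX = (9 + 4·11 + 13)/6 = 66/6 = 11

Forward pass:
ES_Location scouting = 0; EF_Location scouting = 3
ES_Set construction = 0; EF_Set construction = 2
ES_Costume fitting = 0; EF_Costume fitting = 8
ES_Principal photography = 0; EF_Principal photography = 9
ES_Pickup shots = 8; EF_Pickup shots = 8+12 = 20
ES_Editing = 9; EF_Editing = 9+5 = 14
ES_Sound mix = 2; EF_Sound mix = 2+4 = 6
ES_Color grade = max(EF_Set construction=2, EF_Costume fitting=8) = 8; EF_Color grade = 8+9 = 17
ES_VFX = max(EF_Location scouting=3, EF_Pickup shots=20, EF_Editing=14, EF_Sound mix=6, EF_Color grade=17) = 20; EF_VFX = 20+11 = 31
Expected project duration μ = 31 hours. Critical path: Costume fitting → Pickup shots → VFX.

Backward pass:
LF_VFX = 31; LS_VFX = 31−11 = 20
LF_Color grade = LS_VFX = 20; LS_Color grade = 20−9 = 11
LF_Sound mix = LS_VFX = 20; LS_Sound mix = 20−4 = 16
LF_Editing = LS_VFX = 20; LS_Editing = 20−5 = 15
LF_Pickup shots = LS_VFX = 20; LS_Pickup shots = 20−12 = 8
LF_Principal photography = LS_Editing = 15; LS_Principal photography = 15−9 = 6
LF_Costume fitting = min(LS_Pickup shots=8, LS_Color grade=11) = 8; LS_Costume fitting = 8−8 = 0
LF_Set construction = min(LS_Sound mix=16, LS_Color grade=11) = 11; LS_Set construction = 11−2 = 9
LF_Location scouting = LS_VFX = 20; LS_Location scouting = 20−3 = 17
Slack_Set construction = LS_Set construction − ES_Set construction = 9 − 0 = 9

9 hours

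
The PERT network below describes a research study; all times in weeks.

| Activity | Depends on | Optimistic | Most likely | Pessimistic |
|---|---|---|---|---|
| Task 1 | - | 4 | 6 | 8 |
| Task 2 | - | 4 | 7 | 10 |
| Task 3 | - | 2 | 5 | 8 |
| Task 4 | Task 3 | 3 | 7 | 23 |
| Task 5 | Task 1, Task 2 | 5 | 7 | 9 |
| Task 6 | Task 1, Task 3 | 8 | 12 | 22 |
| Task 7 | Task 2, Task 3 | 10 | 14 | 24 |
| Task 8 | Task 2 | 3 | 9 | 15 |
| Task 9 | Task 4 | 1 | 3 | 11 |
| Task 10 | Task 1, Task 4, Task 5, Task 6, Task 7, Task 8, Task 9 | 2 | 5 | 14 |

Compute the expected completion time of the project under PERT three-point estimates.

te_Task 1 = (4 + 4·6 + 8)/6 = 36/6 = 6
te_Task 2 = (4 + 4·7 + 10)/6 = 42/6 = 7
te_Task 3 = (2 + 4·5 + 8)/6 = 30/6 = 5
te_Task 4 = (3 + 4·7 + 23)/6 = 54/6 = 9
te_Task 5 = (5 + 4·7 + 9)/6 = 42/6 = 7
te_Task 6 = (8 + 4·12 + 22)/6 = 78/6 = 13
te_Task 7 = (10 + 4·14 + 24)/6 = 90/6 = 15
te_Task 8 = (3 + 4·9 + 15)/6 = 54/6 = 9
te_Task 9 = (1 + 4·3 + 11)/6 = 24/6 = 4
te_Task 10 = (2 + 4·5 + 14)/6 = 36/6 = 6

Forward pass:
ES_Task 1 = 0; EF_Task 1 = 6
ES_Task 2 = 0; EF_Task 2 = 7
ES_Task 3 = 0; EF_Task 3 = 5
ES_Task 4 = 5; EF_Task 4 = 5+9 = 14
ES_Task 5 = max(EF_Task 1=6, EF_Task 2=7) = 7; EF_Task 5 = 7+7 = 14
ES_Task 6 = max(EF_Task 1=6, EF_Task 3=5) = 6; EF_Task 6 = 6+13 = 19
ES_Task 7 = max(EF_Task 2=7, EF_Task 3=5) = 7; EF_Task 7 = 7+15 = 22
ES_Task 8 = 7; EF_Task 8 = 7+9 = 16
ES_Task 9 = 14; EF_Task 9 = 14+4 = 18
ES_Task 10 = max(EF_Task 1=6, EF_Task 4=14, EF_Task 5=14, EF_Task 6=19, EF_Task 7=22, EF_Task 8=16, EF_Task 9=18) = 22; EF_Task 10 = 22+6 = 28
Expected project duration μ = 28 weeks. Critical path: Task 2 → Task 7 → Task 10.

28 weeks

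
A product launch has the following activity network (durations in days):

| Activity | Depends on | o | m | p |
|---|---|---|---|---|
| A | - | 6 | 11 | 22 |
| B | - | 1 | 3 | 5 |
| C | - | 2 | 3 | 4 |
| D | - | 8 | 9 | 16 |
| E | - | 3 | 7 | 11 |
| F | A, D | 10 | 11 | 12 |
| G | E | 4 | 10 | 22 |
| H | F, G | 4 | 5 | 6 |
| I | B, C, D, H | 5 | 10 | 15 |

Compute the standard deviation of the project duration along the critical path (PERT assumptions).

te_A = (6 + 4·11 + 22)/6 = 72/6 = 12; σ²_A = ((22−6)/6)² = 7.111
te_B = (1 + 4·3 + 5)/6 = 18/6 = 3; σ²_B = ((5−1)/6)² = 0.444
te_C = (2 + 4·3 + 4)/6 = 18/6 = 3; σ²_C = ((4−2)/6)² = 0.111
te_D = (8 + 4·9 + 16)/6 = 60/6 = 10; σ²_D = ((16−8)/6)² = 1.778
te_E = (3 + 4·7 + 11)/6 = 42/6 = 7; σ²_E = ((11−3)/6)² = 1.778
te_F = (10 + 4·11 + 12)/6 = 66/6 = 11; σ²_F = ((12−10)/6)² = 0.111
te_G = (4 + 4·10 + 22)/6 = 66/6 = 11; σ²_G = ((22−4)/6)² = 9.000
te_H = (4 + 4·5 + 6)/6 = 30/6 = 5; σ²_H = ((6−4)/6)² = 0.111
te_I = (5 + 4·10 + 15)/6 = 60/6 = 10; σ²_I = ((15−5)/6)² = 2.778

Forward pass:
ES_A = 0; EF_A = 12
ES_B = 0; EF_B = 3
ES_C = 0; EF_C = 3
ES_D = 0; EF_D = 10
ES_E = 0; EF_E = 7
ES_F = max(EF_A=12, EF_D=10) = 12; EF_F = 12+11 = 23
ES_G = 7; EF_G = 7+11 = 18
ES_H = max(EF_F=23, EF_G=18) = 23; EF_H = 23+5 = 28
ES_I = max(EF_B=3, EF_C=3, EF_D=10, EF_H=28) = 28; EF_I = 28+10 = 38
Expected project duration μ = 38 days. Critical path: A → F → H → I.

Variance along critical path = 7.111 + 0.111 + 0.111 + 2.778 = 10.111
σ = √10.111 = 3.180 days

3.18 days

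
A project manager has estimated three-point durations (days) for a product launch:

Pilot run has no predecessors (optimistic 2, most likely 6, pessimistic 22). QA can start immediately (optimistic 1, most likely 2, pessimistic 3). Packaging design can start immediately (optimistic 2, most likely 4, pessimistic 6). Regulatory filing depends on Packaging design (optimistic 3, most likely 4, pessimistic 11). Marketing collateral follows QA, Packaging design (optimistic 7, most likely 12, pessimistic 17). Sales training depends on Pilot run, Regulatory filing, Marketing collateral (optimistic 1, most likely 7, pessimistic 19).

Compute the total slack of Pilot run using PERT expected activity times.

8 days

te_Pilot run = (2 + 4·6 + 22)/6 = 48/6 = 8
te_QA = (1 + 4·2 + 3)/6 = 12/6 = 2
te_Packaging design = (2 + 4·4 + 6)/6 = 24/6 = 4
te_Regulatory filing = (3 + 4·4 + 11)/6 = 30/6 = 5
te_Marketing collateral = (7 + 4·12 + 17)/6 = 72/6 = 12
te_Sales training = (1 + 4·7 + 19)/6 = 48/6 = 8

Forward pass:
ES_Pilot run = 0; EF_Pilot run = 8
ES_QA = 0; EF_QA = 2
ES_Packaging design = 0; EF_Packaging design = 4
ES_Regulatory filing = 4; EF_Regulatory filing = 4+5 = 9
ES_Marketing collateral = max(EF_QA=2, EF_Packaging design=4) = 4; EF_Marketing collateral = 4+12 = 16
ES_Sales training = max(EF_Pilot run=8, EF_Regulatory filing=9, EF_Marketing collateral=16) = 16; EF_Sales training = 16+8 = 24
Expected project duration μ = 24 days. Critical path: Packaging design → Marketing collateral → Sales training.

Backward pass:
LF_Sales training = 24; LS_Sales training = 24−8 = 16
LF_Marketing collateral = LS_Sales training = 16; LS_Marketing collateral = 16−12 = 4
LF_Regulatory filing = LS_Sales training = 16; LS_Regulatory filing = 16−5 = 11
LF_Packaging design = min(LS_Regulatory filing=11, LS_Marketing collateral=4) = 4; LS_Packaging design = 4−4 = 0
LF_QA = LS_Marketing collateral = 4; LS_QA = 4−2 = 2
LF_Pilot run = LS_Sales training = 16; LS_Pilot run = 16−8 = 8
Slack_Pilot run = LS_Pilot run − ES_Pilot run = 8 − 0 = 8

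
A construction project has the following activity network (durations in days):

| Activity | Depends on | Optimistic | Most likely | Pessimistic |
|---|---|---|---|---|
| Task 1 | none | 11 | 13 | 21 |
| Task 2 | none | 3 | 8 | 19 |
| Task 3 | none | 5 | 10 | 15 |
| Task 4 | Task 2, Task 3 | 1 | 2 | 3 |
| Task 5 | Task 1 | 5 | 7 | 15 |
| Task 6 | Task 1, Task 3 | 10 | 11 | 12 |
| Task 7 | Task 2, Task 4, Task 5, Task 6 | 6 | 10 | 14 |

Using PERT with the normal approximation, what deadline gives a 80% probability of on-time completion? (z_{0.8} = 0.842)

36.8 days

te_Task 1 = (11 + 4·13 + 21)/6 = 84/6 = 14; σ²_Task 1 = ((21−11)/6)² = 2.778
te_Task 2 = (3 + 4·8 + 19)/6 = 54/6 = 9; σ²_Task 2 = ((19−3)/6)² = 7.111
te_Task 3 = (5 + 4·10 + 15)/6 = 60/6 = 10; σ²_Task 3 = ((15−5)/6)² = 2.778
te_Task 4 = (1 + 4·2 + 3)/6 = 12/6 = 2; σ²_Task 4 = ((3−1)/6)² = 0.111
te_Task 5 = (5 + 4·7 + 15)/6 = 48/6 = 8; σ²_Task 5 = ((15−5)/6)² = 2.778
te_Task 6 = (10 + 4·11 + 12)/6 = 66/6 = 11; σ²_Task 6 = ((12−10)/6)² = 0.111
te_Task 7 = (6 + 4·10 + 14)/6 = 60/6 = 10; σ²_Task 7 = ((14−6)/6)² = 1.778

Forward pass:
ES_Task 1 = 0; EF_Task 1 = 14
ES_Task 2 = 0; EF_Task 2 = 9
ES_Task 3 = 0; EF_Task 3 = 10
ES_Task 4 = max(EF_Task 2=9, EF_Task 3=10) = 10; EF_Task 4 = 10+2 = 12
ES_Task 5 = 14; EF_Task 5 = 14+8 = 22
ES_Task 6 = max(EF_Task 1=14, EF_Task 3=10) = 14; EF_Task 6 = 14+11 = 25
ES_Task 7 = max(EF_Task 2=9, EF_Task 4=12, EF_Task 5=22, EF_Task 6=25) = 25; EF_Task 7 = 25+10 = 35
Expected project duration μ = 35 days. Critical path: Task 1 → Task 6 → Task 7.

Variance along critical path = 2.778 + 0.111 + 1.778 = 4.667; σ = 2.160 days.
D = μ + z·σ = 35 + 0.842·2.160 = 36.8 days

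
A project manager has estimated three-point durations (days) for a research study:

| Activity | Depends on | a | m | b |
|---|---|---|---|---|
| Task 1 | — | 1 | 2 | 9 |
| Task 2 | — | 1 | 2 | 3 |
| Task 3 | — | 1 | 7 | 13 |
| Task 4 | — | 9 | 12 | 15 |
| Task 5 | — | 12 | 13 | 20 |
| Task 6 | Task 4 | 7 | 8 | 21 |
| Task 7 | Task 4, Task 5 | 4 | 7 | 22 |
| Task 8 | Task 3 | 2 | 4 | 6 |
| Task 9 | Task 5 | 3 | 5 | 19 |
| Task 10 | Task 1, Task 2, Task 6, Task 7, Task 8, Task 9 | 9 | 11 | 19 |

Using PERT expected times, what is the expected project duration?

35 days

te_Task 1 = (1 + 4·2 + 9)/6 = 18/6 = 3
te_Task 2 = (1 + 4·2 + 3)/6 = 12/6 = 2
te_Task 3 = (1 + 4·7 + 13)/6 = 42/6 = 7
te_Task 4 = (9 + 4·12 + 15)/6 = 72/6 = 12
te_Task 5 = (12 + 4·13 + 20)/6 = 84/6 = 14
te_Task 6 = (7 + 4·8 + 21)/6 = 60/6 = 10
te_Task 7 = (4 + 4·7 + 22)/6 = 54/6 = 9
te_Task 8 = (2 + 4·4 + 6)/6 = 24/6 = 4
te_Task 9 = (3 + 4·5 + 19)/6 = 42/6 = 7
te_Task 10 = (9 + 4·11 + 19)/6 = 72/6 = 12

Forward pass:
ES_Task 1 = 0; EF_Task 1 = 3
ES_Task 2 = 0; EF_Task 2 = 2
ES_Task 3 = 0; EF_Task 3 = 7
ES_Task 4 = 0; EF_Task 4 = 12
ES_Task 5 = 0; EF_Task 5 = 14
ES_Task 6 = 12; EF_Task 6 = 12+10 = 22
ES_Task 7 = max(EF_Task 4=12, EF_Task 5=14) = 14; EF_Task 7 = 14+9 = 23
ES_Task 8 = 7; EF_Task 8 = 7+4 = 11
ES_Task 9 = 14; EF_Task 9 = 14+7 = 21
ES_Task 10 = max(EF_Task 1=3, EF_Task 2=2, EF_Task 6=22, EF_Task 7=23, EF_Task 8=11, EF_Task 9=21) = 23; EF_Task 10 = 23+12 = 35
Expected project duration μ = 35 days. Critical path: Task 5 → Task 7 → Task 10.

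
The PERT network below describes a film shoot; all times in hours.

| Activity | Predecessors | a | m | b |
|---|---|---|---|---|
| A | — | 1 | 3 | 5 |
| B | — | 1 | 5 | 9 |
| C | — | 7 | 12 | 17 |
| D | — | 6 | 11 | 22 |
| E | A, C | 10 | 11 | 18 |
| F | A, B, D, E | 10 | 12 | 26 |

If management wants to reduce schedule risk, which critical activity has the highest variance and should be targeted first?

te_A = (1 + 4·3 + 5)/6 = 18/6 = 3; σ²_A = ((5−1)/6)² = 0.444
te_B = (1 + 4·5 + 9)/6 = 30/6 = 5; σ²_B = ((9−1)/6)² = 1.778
te_C = (7 + 4·12 + 17)/6 = 72/6 = 12; σ²_C = ((17−7)/6)² = 2.778
te_D = (6 + 4·11 + 22)/6 = 72/6 = 12; σ²_D = ((22−6)/6)² = 7.111
te_E = (10 + 4·11 + 18)/6 = 72/6 = 12; σ²_E = ((18−10)/6)² = 1.778
te_F = (10 + 4·12 + 26)/6 = 84/6 = 14; σ²_F = ((26−10)/6)² = 7.111

Forward pass:
ES_A = 0; EF_A = 3
ES_B = 0; EF_B = 5
ES_C = 0; EF_C = 12
ES_D = 0; EF_D = 12
ES_E = max(EF_A=3, EF_C=12) = 12; EF_E = 12+12 = 24
ES_F = max(EF_A=3, EF_B=5, EF_D=12, EF_E=24) = 24; EF_F = 24+14 = 38
Expected project duration μ = 38 hours. Critical path: C → E → F.

Variances on critical path: σ²_C=2.778, σ²_E=1.778, σ²_F=7.111.
Largest is σ²_F = 7.111.

F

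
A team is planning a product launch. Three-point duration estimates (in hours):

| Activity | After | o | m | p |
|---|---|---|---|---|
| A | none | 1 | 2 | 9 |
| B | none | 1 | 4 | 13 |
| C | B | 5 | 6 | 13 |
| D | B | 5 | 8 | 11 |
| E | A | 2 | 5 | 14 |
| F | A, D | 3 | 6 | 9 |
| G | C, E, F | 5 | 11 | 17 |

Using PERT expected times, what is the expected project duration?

te_A = (1 + 4·2 + 9)/6 = 18/6 = 3
te_B = (1 + 4·4 + 13)/6 = 30/6 = 5
te_C = (5 + 4·6 + 13)/6 = 42/6 = 7
te_D = (5 + 4·8 + 11)/6 = 48/6 = 8
te_E = (2 + 4·5 + 14)/6 = 36/6 = 6
te_F = (3 + 4·6 + 9)/6 = 36/6 = 6
te_G = (5 + 4·11 + 17)/6 = 66/6 = 11

Forward pass:
ES_A = 0; EF_A = 3
ES_B = 0; EF_B = 5
ES_C = 5; EF_C = 5+7 = 12
ES_D = 5; EF_D = 5+8 = 13
ES_E = 3; EF_E = 3+6 = 9
ES_F = max(EF_A=3, EF_D=13) = 13; EF_F = 13+6 = 19
ES_G = max(EF_C=12, EF_E=9, EF_F=19) = 19; EF_G = 19+11 = 30
Expected project duration μ = 30 hours. Critical path: B → D → F → G.

30 hours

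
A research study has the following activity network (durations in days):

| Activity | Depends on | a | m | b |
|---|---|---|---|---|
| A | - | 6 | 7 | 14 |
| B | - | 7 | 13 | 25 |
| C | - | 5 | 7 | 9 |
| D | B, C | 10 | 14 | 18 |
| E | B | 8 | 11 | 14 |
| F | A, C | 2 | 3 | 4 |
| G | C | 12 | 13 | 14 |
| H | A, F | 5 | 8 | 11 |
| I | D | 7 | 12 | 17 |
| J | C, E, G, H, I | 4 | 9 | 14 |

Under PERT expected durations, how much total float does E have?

15 days

te_A = (6 + 4·7 + 14)/6 = 48/6 = 8
te_B = (7 + 4·13 + 25)/6 = 84/6 = 14
te_C = (5 + 4·7 + 9)/6 = 42/6 = 7
te_D = (10 + 4·14 + 18)/6 = 84/6 = 14
te_E = (8 + 4·11 + 14)/6 = 66/6 = 11
te_F = (2 + 4·3 + 4)/6 = 18/6 = 3
te_G = (12 + 4·13 + 14)/6 = 78/6 = 13
te_H = (5 + 4·8 + 11)/6 = 48/6 = 8
te_I = (7 + 4·12 + 17)/6 = 72/6 = 12
te_J = (4 + 4·9 + 14)/6 = 54/6 = 9

Forward pass:
ES_A = 0; EF_A = 8
ES_B = 0; EF_B = 14
ES_C = 0; EF_C = 7
ES_D = max(EF_B=14, EF_C=7) = 14; EF_D = 14+14 = 28
ES_E = 14; EF_E = 14+11 = 25
ES_F = max(EF_A=8, EF_C=7) = 8; EF_F = 8+3 = 11
ES_G = 7; EF_G = 7+13 = 20
ES_H = max(EF_A=8, EF_F=11) = 11; EF_H = 11+8 = 19
ES_I = 28; EF_I = 28+12 = 40
ES_J = max(EF_C=7, EF_E=25, EF_G=20, EF_H=19, EF_I=40) = 40; EF_J = 40+9 = 49
Expected project duration μ = 49 days. Critical path: B → D → I → J.

Backward pass:
LF_J = 49; LS_J = 49−9 = 40
LF_I = LS_J = 40; LS_I = 40−12 = 28
LF_H = LS_J = 40; LS_H = 40−8 = 32
LF_G = LS_J = 40; LS_G = 40−13 = 27
LF_F = LS_H = 32; LS_F = 32−3 = 29
LF_E = LS_J = 40; LS_E = 40−11 = 29
LF_D = LS_I = 28; LS_D = 28−14 = 14
LF_C = min(LS_D=14, LS_F=29, LS_G=27, LS_J=40) = 14; LS_C = 14−7 = 7
LF_B = min(LS_D=14, LS_E=29) = 14; LS_B = 14−14 = 0
LF_A = min(LS_F=29, LS_H=32) = 29; LS_A = 29−8 = 21
Slack_E = LS_E − ES_E = 29 − 14 = 15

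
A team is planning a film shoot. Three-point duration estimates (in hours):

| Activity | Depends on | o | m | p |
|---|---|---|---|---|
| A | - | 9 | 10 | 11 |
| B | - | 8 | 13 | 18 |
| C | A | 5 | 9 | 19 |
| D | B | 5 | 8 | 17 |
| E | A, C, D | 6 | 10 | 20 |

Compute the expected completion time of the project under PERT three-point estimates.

33 hours

te_A = (9 + 4·10 + 11)/6 = 60/6 = 10
te_B = (8 + 4·13 + 18)/6 = 78/6 = 13
te_C = (5 + 4·9 + 19)/6 = 60/6 = 10
te_D = (5 + 4·8 + 17)/6 = 54/6 = 9
te_E = (6 + 4·10 + 20)/6 = 66/6 = 11

Forward pass:
ES_A = 0; EF_A = 10
ES_B = 0; EF_B = 13
ES_C = 10; EF_C = 10+10 = 20
ES_D = 13; EF_D = 13+9 = 22
ES_E = max(EF_A=10, EF_C=20, EF_D=22) = 22; EF_E = 22+11 = 33
Expected project duration μ = 33 hours. Critical path: B → D → E.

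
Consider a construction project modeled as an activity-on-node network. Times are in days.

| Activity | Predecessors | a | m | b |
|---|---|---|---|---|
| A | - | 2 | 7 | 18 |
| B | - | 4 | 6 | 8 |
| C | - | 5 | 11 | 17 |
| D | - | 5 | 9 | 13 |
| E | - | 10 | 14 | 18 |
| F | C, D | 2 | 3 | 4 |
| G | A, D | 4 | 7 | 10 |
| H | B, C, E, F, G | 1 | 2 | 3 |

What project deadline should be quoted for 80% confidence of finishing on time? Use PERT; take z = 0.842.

te_A = (2 + 4·7 + 18)/6 = 48/6 = 8; σ²_A = ((18−2)/6)² = 7.111
te_B = (4 + 4·6 + 8)/6 = 36/6 = 6; σ²_B = ((8−4)/6)² = 0.444
te_C = (5 + 4·11 + 17)/6 = 66/6 = 11; σ²_C = ((17−5)/6)² = 4.000
te_D = (5 + 4·9 + 13)/6 = 54/6 = 9; σ²_D = ((13−5)/6)² = 1.778
te_E = (10 + 4·14 + 18)/6 = 84/6 = 14; σ²_E = ((18−10)/6)² = 1.778
te_F = (2 + 4·3 + 4)/6 = 18/6 = 3; σ²_F = ((4−2)/6)² = 0.111
te_G = (4 + 4·7 + 10)/6 = 42/6 = 7; σ²_G = ((10−4)/6)² = 1.000
te_H = (1 + 4·2 + 3)/6 = 12/6 = 2; σ²_H = ((3−1)/6)² = 0.111

Forward pass:
ES_A = 0; EF_A = 8
ES_B = 0; EF_B = 6
ES_C = 0; EF_C = 11
ES_D = 0; EF_D = 9
ES_E = 0; EF_E = 14
ES_F = max(EF_C=11, EF_D=9) = 11; EF_F = 11+3 = 14
ES_G = max(EF_A=8, EF_D=9) = 9; EF_G = 9+7 = 16
ES_H = max(EF_B=6, EF_C=11, EF_E=14, EF_F=14, EF_G=16) = 16; EF_H = 16+2 = 18
Expected project duration μ = 18 days. Critical path: D → G → H.

Variance along critical path = 1.778 + 1.000 + 0.111 = 2.889; σ = 1.700 days.
D = μ + z·σ = 18 + 0.842·1.700 = 19.4 days

19.4 days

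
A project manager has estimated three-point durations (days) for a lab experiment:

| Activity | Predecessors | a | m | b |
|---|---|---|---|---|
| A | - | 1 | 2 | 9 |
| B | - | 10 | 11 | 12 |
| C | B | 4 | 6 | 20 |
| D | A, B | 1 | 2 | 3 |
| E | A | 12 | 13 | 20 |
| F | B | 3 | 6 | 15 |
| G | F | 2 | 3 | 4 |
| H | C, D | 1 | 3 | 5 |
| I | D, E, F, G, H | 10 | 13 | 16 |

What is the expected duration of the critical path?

te_A = (1 + 4·2 + 9)/6 = 18/6 = 3
te_B = (10 + 4·11 + 12)/6 = 66/6 = 11
te_C = (4 + 4·6 + 20)/6 = 48/6 = 8
te_D = (1 + 4·2 + 3)/6 = 12/6 = 2
te_E = (12 + 4·13 + 20)/6 = 84/6 = 14
te_F = (3 + 4·6 + 15)/6 = 42/6 = 7
te_G = (2 + 4·3 + 4)/6 = 18/6 = 3
te_H = (1 + 4·3 + 5)/6 = 18/6 = 3
te_I = (10 + 4·13 + 16)/6 = 78/6 = 13

Forward pass:
ES_A = 0; EF_A = 3
ES_B = 0; EF_B = 11
ES_C = 11; EF_C = 11+8 = 19
ES_D = max(EF_A=3, EF_B=11) = 11; EF_D = 11+2 = 13
ES_E = 3; EF_E = 3+14 = 17
ES_F = 11; EF_F = 11+7 = 18
ES_G = 18; EF_G = 18+3 = 21
ES_H = max(EF_C=19, EF_D=13) = 19; EF_H = 19+3 = 22
ES_I = max(EF_D=13, EF_E=17, EF_F=18, EF_G=21, EF_H=22) = 22; EF_I = 22+13 = 35
Expected project duration μ = 35 days. Critical path: B → C → H → I.

35 days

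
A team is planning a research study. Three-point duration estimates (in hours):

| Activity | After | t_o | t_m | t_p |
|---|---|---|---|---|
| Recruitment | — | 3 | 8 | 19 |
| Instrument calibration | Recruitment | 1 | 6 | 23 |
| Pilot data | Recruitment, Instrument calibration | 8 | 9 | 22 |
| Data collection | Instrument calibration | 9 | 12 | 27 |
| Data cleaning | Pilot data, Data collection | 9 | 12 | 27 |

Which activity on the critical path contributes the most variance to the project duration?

Instrument calibration

te_Recruitment = (3 + 4·8 + 19)/6 = 54/6 = 9; σ²_Recruitment = ((19−3)/6)² = 7.111
te_Instrument calibration = (1 + 4·6 + 23)/6 = 48/6 = 8; σ²_Instrument calibration = ((23−1)/6)² = 13.444
te_Pilot data = (8 + 4·9 + 22)/6 = 66/6 = 11; σ²_Pilot data = ((22−8)/6)² = 5.444
te_Data collection = (9 + 4·12 + 27)/6 = 84/6 = 14; σ²_Data collection = ((27−9)/6)² = 9.000
te_Data cleaning = (9 + 4·12 + 27)/6 = 84/6 = 14; σ²_Data cleaning = ((27−9)/6)² = 9.000

Forward pass:
ES_Recruitment = 0; EF_Recruitment = 9
ES_Instrument calibration = 9; EF_Instrument calibration = 9+8 = 17
ES_Pilot data = max(EF_Recruitment=9, EF_Instrument calibration=17) = 17; EF_Pilot data = 17+11 = 28
ES_Data collection = 17; EF_Data collection = 17+14 = 31
ES_Data cleaning = max(EF_Pilot data=28, EF_Data collection=31) = 31; EF_Data cleaning = 31+14 = 45
Expected project duration μ = 45 hours. Critical path: Recruitment → Instrument calibration → Data collection → Data cleaning.

Variances on critical path: σ²_Recruitment=7.111, σ²_Instrument calibration=13.444, σ²_Data collection=9.000, σ²_Data cleaning=9.000.
Largest is σ²_Instrument calibration = 13.444.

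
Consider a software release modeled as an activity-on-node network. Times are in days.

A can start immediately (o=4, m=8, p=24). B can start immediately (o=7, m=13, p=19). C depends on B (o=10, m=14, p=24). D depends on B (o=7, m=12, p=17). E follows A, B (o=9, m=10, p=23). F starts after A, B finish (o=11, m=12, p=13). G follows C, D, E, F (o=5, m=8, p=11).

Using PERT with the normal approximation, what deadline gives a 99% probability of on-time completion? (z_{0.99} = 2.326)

te_A = (4 + 4·8 + 24)/6 = 60/6 = 10; σ²_A = ((24−4)/6)² = 11.111
te_B = (7 + 4·13 + 19)/6 = 78/6 = 13; σ²_B = ((19−7)/6)² = 4.000
te_C = (10 + 4·14 + 24)/6 = 90/6 = 15; σ²_C = ((24−10)/6)² = 5.444
te_D = (7 + 4·12 + 17)/6 = 72/6 = 12; σ²_D = ((17−7)/6)² = 2.778
te_E = (9 + 4·10 + 23)/6 = 72/6 = 12; σ²_E = ((23−9)/6)² = 5.444
te_F = (11 + 4·12 + 13)/6 = 72/6 = 12; σ²_F = ((13−11)/6)² = 0.111
te_G = (5 + 4·8 + 11)/6 = 48/6 = 8; σ²_G = ((11−5)/6)² = 1.000

Forward pass:
ES_A = 0; EF_A = 10
ES_B = 0; EF_B = 13
ES_C = 13; EF_C = 13+15 = 28
ES_D = 13; EF_D = 13+12 = 25
ES_E = max(EF_A=10, EF_B=13) = 13; EF_E = 13+12 = 25
ES_F = max(EF_A=10, EF_B=13) = 13; EF_F = 13+12 = 25
ES_G = max(EF_C=28, EF_D=25, EF_E=25, EF_F=25) = 28; EF_G = 28+8 = 36
Expected project duration μ = 36 days. Critical path: B → C → G.

Variance along critical path = 4.000 + 5.444 + 1.000 = 10.444; σ = 3.232 days.
D = μ + z·σ = 36 + 2.326·3.232 = 43.5 days

43.5 days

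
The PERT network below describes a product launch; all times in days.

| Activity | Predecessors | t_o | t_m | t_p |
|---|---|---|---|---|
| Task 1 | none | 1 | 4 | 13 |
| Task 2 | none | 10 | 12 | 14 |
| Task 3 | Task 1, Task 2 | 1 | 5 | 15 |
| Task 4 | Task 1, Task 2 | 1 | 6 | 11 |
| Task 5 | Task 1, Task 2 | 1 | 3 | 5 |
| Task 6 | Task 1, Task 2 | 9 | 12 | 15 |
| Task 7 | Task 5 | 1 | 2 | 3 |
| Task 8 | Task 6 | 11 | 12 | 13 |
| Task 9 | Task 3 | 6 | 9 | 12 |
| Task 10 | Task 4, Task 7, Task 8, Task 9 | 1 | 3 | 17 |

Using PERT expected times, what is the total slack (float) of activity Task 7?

19 days

te_Task 1 = (1 + 4·4 + 13)/6 = 30/6 = 5
te_Task 2 = (10 + 4·12 + 14)/6 = 72/6 = 12
te_Task 3 = (1 + 4·5 + 15)/6 = 36/6 = 6
te_Task 4 = (1 + 4·6 + 11)/6 = 36/6 = 6
te_Task 5 = (1 + 4·3 + 5)/6 = 18/6 = 3
te_Task 6 = (9 + 4·12 + 15)/6 = 72/6 = 12
te_Task 7 = (1 + 4·2 + 3)/6 = 12/6 = 2
te_Task 8 = (11 + 4·12 + 13)/6 = 72/6 = 12
te_Task 9 = (6 + 4·9 + 12)/6 = 54/6 = 9
te_Task 10 = (1 + 4·3 + 17)/6 = 30/6 = 5

Forward pass:
ES_Task 1 = 0; EF_Task 1 = 5
ES_Task 2 = 0; EF_Task 2 = 12
ES_Task 3 = max(EF_Task 1=5, EF_Task 2=12) = 12; EF_Task 3 = 12+6 = 18
ES_Task 4 = max(EF_Task 1=5, EF_Task 2=12) = 12; EF_Task 4 = 12+6 = 18
ES_Task 5 = max(EF_Task 1=5, EF_Task 2=12) = 12; EF_Task 5 = 12+3 = 15
ES_Task 6 = max(EF_Task 1=5, EF_Task 2=12) = 12; EF_Task 6 = 12+12 = 24
ES_Task 7 = 15; EF_Task 7 = 15+2 = 17
ES_Task 8 = 24; EF_Task 8 = 24+12 = 36
ES_Task 9 = 18; EF_Task 9 = 18+9 = 27
ES_Task 10 = max(EF_Task 4=18, EF_Task 7=17, EF_Task 8=36, EF_Task 9=27) = 36; EF_Task 10 = 36+5 = 41
Expected project duration μ = 41 days. Critical path: Task 2 → Task 6 → Task 8 → Task 10.

Backward pass:
LF_Task 10 = 41; LS_Task 10 = 41−5 = 36
LF_Task 9 = LS_Task 10 = 36; LS_Task 9 = 36−9 = 27
LF_Task 8 = LS_Task 10 = 36; LS_Task 8 = 36−12 = 24
LF_Task 7 = LS_Task 10 = 36; LS_Task 7 = 36−2 = 34
LF_Task 6 = LS_Task 8 = 24; LS_Task 6 = 24−12 = 12
LF_Task 5 = LS_Task 7 = 34; LS_Task 5 = 34−3 = 31
LF_Task 4 = LS_Task 10 = 36; LS_Task 4 = 36−6 = 30
LF_Task 3 = LS_Task 9 = 27; LS_Task 3 = 27−6 = 21
LF_Task 2 = min(LS_Task 3=21, LS_Task 4=30, LS_Task 5=31, LS_Task 6=12) = 12; LS_Task 2 = 12−12 = 0
LF_Task 1 = min(LS_Task 3=21, LS_Task 4=30, LS_Task 5=31, LS_Task 6=12) = 12; LS_Task 1 = 12−5 = 7
Slack_Task 7 = LS_Task 7 − ES_Task 7 = 34 − 15 = 19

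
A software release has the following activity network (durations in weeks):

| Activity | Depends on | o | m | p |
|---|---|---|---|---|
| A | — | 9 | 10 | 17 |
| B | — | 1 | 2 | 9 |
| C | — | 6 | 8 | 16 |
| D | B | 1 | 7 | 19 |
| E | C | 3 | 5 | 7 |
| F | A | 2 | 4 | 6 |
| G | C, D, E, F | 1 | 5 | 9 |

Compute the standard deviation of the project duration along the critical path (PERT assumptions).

te_A = (9 + 4·10 + 17)/6 = 66/6 = 11; σ²_A = ((17−9)/6)² = 1.778
te_B = (1 + 4·2 + 9)/6 = 18/6 = 3; σ²_B = ((9−1)/6)² = 1.778
te_C = (6 + 4·8 + 16)/6 = 54/6 = 9; σ²_C = ((16−6)/6)² = 2.778
te_D = (1 + 4·7 + 19)/6 = 48/6 = 8; σ²_D = ((19−1)/6)² = 9.000
te_E = (3 + 4·5 + 7)/6 = 30/6 = 5; σ²_E = ((7−3)/6)² = 0.444
te_F = (2 + 4·4 + 6)/6 = 24/6 = 4; σ²_F = ((6−2)/6)² = 0.444
te_G = (1 + 4·5 + 9)/6 = 30/6 = 5; σ²_G = ((9−1)/6)² = 1.778

Forward pass:
ES_A = 0; EF_A = 11
ES_B = 0; EF_B = 3
ES_C = 0; EF_C = 9
ES_D = 3; EF_D = 3+8 = 11
ES_E = 9; EF_E = 9+5 = 14
ES_F = 11; EF_F = 11+4 = 15
ES_G = max(EF_C=9, EF_D=11, EF_E=14, EF_F=15) = 15; EF_G = 15+5 = 20
Expected project duration μ = 20 weeks. Critical path: A → F → G.

Variance along critical path = 1.778 + 0.444 + 1.778 = 4.000
σ = √4.000 = 2.000 weeks

2.00 weeks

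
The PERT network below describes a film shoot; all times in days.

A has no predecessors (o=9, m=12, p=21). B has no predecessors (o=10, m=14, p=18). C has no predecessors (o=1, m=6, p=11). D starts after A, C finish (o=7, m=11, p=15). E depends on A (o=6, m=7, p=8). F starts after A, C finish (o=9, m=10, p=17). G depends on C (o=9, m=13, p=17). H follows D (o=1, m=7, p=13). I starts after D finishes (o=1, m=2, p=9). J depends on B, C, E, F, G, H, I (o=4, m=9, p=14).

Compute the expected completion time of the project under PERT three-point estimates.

40 days

te_A = (9 + 4·12 + 21)/6 = 78/6 = 13
te_B = (10 + 4·14 + 18)/6 = 84/6 = 14
te_C = (1 + 4·6 + 11)/6 = 36/6 = 6
te_D = (7 + 4·11 + 15)/6 = 66/6 = 11
te_E = (6 + 4·7 + 8)/6 = 42/6 = 7
te_F = (9 + 4·10 + 17)/6 = 66/6 = 11
te_G = (9 + 4·13 + 17)/6 = 78/6 = 13
te_H = (1 + 4·7 + 13)/6 = 42/6 = 7
te_I = (1 + 4·2 + 9)/6 = 18/6 = 3
te_J = (4 + 4·9 + 14)/6 = 54/6 = 9

Forward pass:
ES_A = 0; EF_A = 13
ES_B = 0; EF_B = 14
ES_C = 0; EF_C = 6
ES_D = max(EF_A=13, EF_C=6) = 13; EF_D = 13+11 = 24
ES_E = 13; EF_E = 13+7 = 20
ES_F = max(EF_A=13, EF_C=6) = 13; EF_F = 13+11 = 24
ES_G = 6; EF_G = 6+13 = 19
ES_H = 24; EF_H = 24+7 = 31
ES_I = 24; EF_I = 24+3 = 27
ES_J = max(EF_B=14, EF_C=6, EF_E=20, EF_F=24, EF_G=19, EF_H=31, EF_I=27) = 31; EF_J = 31+9 = 40
Expected project duration μ = 40 days. Critical path: A → D → H → J.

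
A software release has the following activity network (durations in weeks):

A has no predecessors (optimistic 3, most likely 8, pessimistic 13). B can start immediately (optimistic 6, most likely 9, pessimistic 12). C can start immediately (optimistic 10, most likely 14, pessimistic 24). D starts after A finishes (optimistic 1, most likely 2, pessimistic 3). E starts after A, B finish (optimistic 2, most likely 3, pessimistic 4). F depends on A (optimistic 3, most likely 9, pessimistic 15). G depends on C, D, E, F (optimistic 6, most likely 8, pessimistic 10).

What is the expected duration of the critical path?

te_A = (3 + 4·8 + 13)/6 = 48/6 = 8
te_B = (6 + 4·9 + 12)/6 = 54/6 = 9
te_C = (10 + 4·14 + 24)/6 = 90/6 = 15
te_D = (1 + 4·2 + 3)/6 = 12/6 = 2
te_E = (2 + 4·3 + 4)/6 = 18/6 = 3
te_F = (3 + 4·9 + 15)/6 = 54/6 = 9
te_G = (6 + 4·8 + 10)/6 = 48/6 = 8

Forward pass:
ES_A = 0; EF_A = 8
ES_B = 0; EF_B = 9
ES_C = 0; EF_C = 15
ES_D = 8; EF_D = 8+2 = 10
ES_E = max(EF_A=8, EF_B=9) = 9; EF_E = 9+3 = 12
ES_F = 8; EF_F = 8+9 = 17
ES_G = max(EF_C=15, EF_D=10, EF_E=12, EF_F=17) = 17; EF_G = 17+8 = 25
Expected project duration μ = 25 weeks. Critical path: A → F → G.

25 weeks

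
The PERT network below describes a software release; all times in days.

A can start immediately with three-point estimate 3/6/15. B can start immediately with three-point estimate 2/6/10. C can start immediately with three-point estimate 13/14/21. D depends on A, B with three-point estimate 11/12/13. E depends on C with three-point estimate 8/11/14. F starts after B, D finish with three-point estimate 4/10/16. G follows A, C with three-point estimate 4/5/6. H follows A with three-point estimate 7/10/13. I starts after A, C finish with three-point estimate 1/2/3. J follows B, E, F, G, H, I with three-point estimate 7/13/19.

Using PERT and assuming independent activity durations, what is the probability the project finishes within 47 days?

0.925

te_A = (3 + 4·6 + 15)/6 = 42/6 = 7; σ²_A = ((15−3)/6)² = 4.000
te_B = (2 + 4·6 + 10)/6 = 36/6 = 6; σ²_B = ((10−2)/6)² = 1.778
te_C = (13 + 4·14 + 21)/6 = 90/6 = 15; σ²_C = ((21−13)/6)² = 1.778
te_D = (11 + 4·12 + 13)/6 = 72/6 = 12; σ²_D = ((13−11)/6)² = 0.111
te_E = (8 + 4·11 + 14)/6 = 66/6 = 11; σ²_E = ((14−8)/6)² = 1.000
te_F = (4 + 4·10 + 16)/6 = 60/6 = 10; σ²_F = ((16−4)/6)² = 4.000
te_G = (4 + 4·5 + 6)/6 = 30/6 = 5; σ²_G = ((6−4)/6)² = 0.111
te_H = (7 + 4·10 + 13)/6 = 60/6 = 10; σ²_H = ((13−7)/6)² = 1.000
te_I = (1 + 4·2 + 3)/6 = 12/6 = 2; σ²_I = ((3−1)/6)² = 0.111
te_J = (7 + 4·13 + 19)/6 = 78/6 = 13; σ²_J = ((19−7)/6)² = 4.000

Forward pass:
ES_A = 0; EF_A = 7
ES_B = 0; EF_B = 6
ES_C = 0; EF_C = 15
ES_D = max(EF_A=7, EF_B=6) = 7; EF_D = 7+12 = 19
ES_E = 15; EF_E = 15+11 = 26
ES_F = max(EF_B=6, EF_D=19) = 19; EF_F = 19+10 = 29
ES_G = max(EF_A=7, EF_C=15) = 15; EF_G = 15+5 = 20
ES_H = 7; EF_H = 7+10 = 17
ES_I = max(EF_A=7, EF_C=15) = 15; EF_I = 15+2 = 17
ES_J = max(EF_B=6, EF_E=26, EF_F=29, EF_G=20, EF_H=17, EF_I=17) = 29; EF_J = 29+13 = 42
Expected project duration μ = 42 days. Critical path: A → D → F → J.

Variance along critical path = 4.000 + 0.111 + 4.000 + 4.000 = 12.111; σ = √12.111 = 3.480 days.
Z = (47 − 42) / 3.480 = 1.437
P(T ≤ 47) = Φ(1.437) ≈ 0.925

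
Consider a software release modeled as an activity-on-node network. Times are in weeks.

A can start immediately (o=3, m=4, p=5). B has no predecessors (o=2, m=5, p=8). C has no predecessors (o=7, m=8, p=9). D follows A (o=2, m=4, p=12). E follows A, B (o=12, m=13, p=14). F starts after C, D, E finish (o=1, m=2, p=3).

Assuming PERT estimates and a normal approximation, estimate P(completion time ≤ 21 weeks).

te_A = (3 + 4·4 + 5)/6 = 24/6 = 4; σ²_A = ((5−3)/6)² = 0.111
te_B = (2 + 4·5 + 8)/6 = 30/6 = 5; σ²_B = ((8−2)/6)² = 1.000
te_C = (7 + 4·8 + 9)/6 = 48/6 = 8; σ²_C = ((9−7)/6)² = 0.111
te_D = (2 + 4·4 + 12)/6 = 30/6 = 5; σ²_D = ((12−2)/6)² = 2.778
te_E = (12 + 4·13 + 14)/6 = 78/6 = 13; σ²_E = ((14−12)/6)² = 0.111
te_F = (1 + 4·2 + 3)/6 = 12/6 = 2; σ²_F = ((3−1)/6)² = 0.111

Forward pass:
ES_A = 0; EF_A = 4
ES_B = 0; EF_B = 5
ES_C = 0; EF_C = 8
ES_D = 4; EF_D = 4+5 = 9
ES_E = max(EF_A=4, EF_B=5) = 5; EF_E = 5+13 = 18
ES_F = max(EF_C=8, EF_D=9, EF_E=18) = 18; EF_F = 18+2 = 20
Expected project duration μ = 20 weeks. Critical path: B → E → F.

Variance along critical path = 1.000 + 0.111 + 0.111 = 1.222; σ = √1.222 = 1.106 weeks.
Z = (21 − 20) / 1.106 = 0.905
P(T ≤ 21) = Φ(0.905) ≈ 0.817

0.817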